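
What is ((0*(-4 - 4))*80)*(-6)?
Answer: 0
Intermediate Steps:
((0*(-4 - 4))*80)*(-6) = ((0*(-8))*80)*(-6) = (0*80)*(-6) = 0*(-6) = 0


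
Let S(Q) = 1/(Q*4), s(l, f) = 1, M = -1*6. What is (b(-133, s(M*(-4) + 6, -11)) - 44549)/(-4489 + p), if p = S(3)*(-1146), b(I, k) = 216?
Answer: 88666/9169 ≈ 9.6702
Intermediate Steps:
M = -6
S(Q) = 1/(4*Q)
p = -191/2 (p = ((¼)/3)*(-1146) = ((¼)*(⅓))*(-1146) = (1/12)*(-1146) = -191/2 ≈ -95.500)
(b(-133, s(M*(-4) + 6, -11)) - 44549)/(-4489 + p) = (216 - 44549)/(-4489 - 191/2) = -44333/(-9169/2) = -44333*(-2/9169) = 88666/9169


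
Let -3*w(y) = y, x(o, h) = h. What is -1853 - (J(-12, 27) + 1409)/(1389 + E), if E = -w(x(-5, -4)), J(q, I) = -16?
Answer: -7718218/4163 ≈ -1854.0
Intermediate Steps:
w(y) = -y/3
E = -4/3 (E = -(-1)*(-4)/3 = -1*4/3 = -4/3 ≈ -1.3333)
-1853 - (J(-12, 27) + 1409)/(1389 + E) = -1853 - (-16 + 1409)/(1389 - 4/3) = -1853 - 1393/4163/3 = -1853 - 1393*3/4163 = -1853 - 1*4179/4163 = -1853 - 4179/4163 = -7718218/4163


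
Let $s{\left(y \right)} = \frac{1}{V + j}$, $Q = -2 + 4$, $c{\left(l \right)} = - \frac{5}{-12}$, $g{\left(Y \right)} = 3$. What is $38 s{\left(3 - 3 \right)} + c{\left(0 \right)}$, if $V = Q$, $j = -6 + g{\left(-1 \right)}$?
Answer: $- \frac{451}{12} \approx -37.583$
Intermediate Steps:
$c{\left(l \right)} = \frac{5}{12}$ ($c{\left(l \right)} = \left(-5\right) \left(- \frac{1}{12}\right) = \frac{5}{12}$)
$Q = 2$
$j = -3$ ($j = -6 + 3 = -3$)
$V = 2$
$s{\left(y \right)} = -1$ ($s{\left(y \right)} = \frac{1}{2 - 3} = \frac{1}{-1} = -1$)
$38 s{\left(3 - 3 \right)} + c{\left(0 \right)} = 38 \left(-1\right) + \frac{5}{12} = -38 + \frac{5}{12} = - \frac{451}{12}$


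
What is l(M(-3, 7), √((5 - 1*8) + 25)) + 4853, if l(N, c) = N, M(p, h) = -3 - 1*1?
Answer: 4849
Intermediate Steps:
M(p, h) = -4 (M(p, h) = -3 - 1 = -4)
l(M(-3, 7), √((5 - 1*8) + 25)) + 4853 = -4 + 4853 = 4849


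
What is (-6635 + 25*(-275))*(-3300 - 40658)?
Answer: 593872580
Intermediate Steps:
(-6635 + 25*(-275))*(-3300 - 40658) = (-6635 - 6875)*(-43958) = -13510*(-43958) = 593872580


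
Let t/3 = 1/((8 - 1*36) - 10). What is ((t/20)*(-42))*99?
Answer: 6237/380 ≈ 16.413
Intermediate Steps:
t = -3/38 (t = 3/((8 - 1*36) - 10) = 3/((8 - 36) - 10) = 3/(-28 - 10) = 3/(-38) = 3*(-1/38) = -3/38 ≈ -0.078947)
((t/20)*(-42))*99 = (-3/38/20*(-42))*99 = (-3/38*1/20*(-42))*99 = -3/760*(-42)*99 = (63/380)*99 = 6237/380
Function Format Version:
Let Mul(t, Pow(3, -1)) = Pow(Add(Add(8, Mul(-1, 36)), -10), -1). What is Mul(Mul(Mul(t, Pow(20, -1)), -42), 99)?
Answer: Rational(6237, 380) ≈ 16.413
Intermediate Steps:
t = Rational(-3, 38) (t = Mul(3, Pow(Add(Add(8, Mul(-1, 36)), -10), -1)) = Mul(3, Pow(Add(Add(8, -36), -10), -1)) = Mul(3, Pow(Add(-28, -10), -1)) = Mul(3, Pow(-38, -1)) = Mul(3, Rational(-1, 38)) = Rational(-3, 38) ≈ -0.078947)
Mul(Mul(Mul(t, Pow(20, -1)), -42), 99) = Mul(Mul(Mul(Rational(-3, 38), Pow(20, -1)), -42), 99) = Mul(Mul(Mul(Rational(-3, 38), Rational(1, 20)), -42), 99) = Mul(Mul(Rational(-3, 760), -42), 99) = Mul(Rational(63, 380), 99) = Rational(6237, 380)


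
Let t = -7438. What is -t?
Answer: 7438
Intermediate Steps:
-t = -1*(-7438) = 7438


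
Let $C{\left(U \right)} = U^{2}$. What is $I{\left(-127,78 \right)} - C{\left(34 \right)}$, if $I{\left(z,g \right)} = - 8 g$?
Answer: $-1780$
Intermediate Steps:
$I{\left(-127,78 \right)} - C{\left(34 \right)} = \left(-8\right) 78 - 34^{2} = -624 - 1156 = -1780$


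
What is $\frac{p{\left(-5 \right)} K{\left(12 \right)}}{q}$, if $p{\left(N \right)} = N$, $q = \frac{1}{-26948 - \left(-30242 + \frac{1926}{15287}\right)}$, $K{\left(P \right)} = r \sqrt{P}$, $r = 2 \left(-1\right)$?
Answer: $\frac{1007069040 \sqrt{3}}{15287} \approx 1.141 \cdot 10^{5}$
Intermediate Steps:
$r = -2$
$K{\left(P \right)} = - 2 \sqrt{P}$
$q = \frac{15287}{50353452}$ ($q = \frac{1}{-26948 + \left(\left(-1926\right) \frac{1}{15287} + 30242\right)} = \frac{1}{-26948 + \left(- \frac{1926}{15287} + 30242\right)} = \frac{1}{-26948 + \frac{462307528}{15287}} = \frac{1}{\frac{50353452}{15287}} = \frac{15287}{50353452} \approx 0.00030359$)
$\frac{p{\left(-5 \right)} K{\left(12 \right)}}{q} = \frac{\left(-5\right) \left(- 2 \sqrt{12}\right)}{\frac{15287}{50353452}} = - 5 \left(- 2 \cdot 2 \sqrt{3}\right) \frac{50353452}{15287} = - 5 \left(- 4 \sqrt{3}\right) \frac{50353452}{15287} = 20 \sqrt{3} \cdot \frac{50353452}{15287} = \frac{1007069040 \sqrt{3}}{15287}$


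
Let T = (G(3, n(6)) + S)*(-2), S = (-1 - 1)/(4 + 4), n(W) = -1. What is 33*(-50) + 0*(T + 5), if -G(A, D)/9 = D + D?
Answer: -1650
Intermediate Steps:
G(A, D) = -18*D (G(A, D) = -9*(D + D) = -18*D)
S = -¼ (S = -2/8 = -2*⅛ = -¼ ≈ -0.25000)
T = -71/2 (T = (-18*(-1) - ¼)*(-2) = (18 - ¼)*(-2) = (71/4)*(-2) = -71/2 ≈ -35.500)
33*(-50) + 0*(T + 5) = 33*(-50) + 0*(-71/2 + 5) = -1650 + 0*(-61/2) = -1650 + 0 = -1650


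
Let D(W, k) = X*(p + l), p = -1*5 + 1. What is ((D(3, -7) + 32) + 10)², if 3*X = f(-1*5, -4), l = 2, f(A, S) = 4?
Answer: 13924/9 ≈ 1547.1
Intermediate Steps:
p = -4 (p = -5 + 1 = -4)
X = 4/3 (X = (⅓)*4 = 4/3 ≈ 1.3333)
D(W, k) = -8/3 (D(W, k) = 4*(-4 + 2)/3 = (4/3)*(-2) = -8/3)
((D(3, -7) + 32) + 10)² = ((-8/3 + 32) + 10)² = (88/3 + 10)² = (118/3)² = 13924/9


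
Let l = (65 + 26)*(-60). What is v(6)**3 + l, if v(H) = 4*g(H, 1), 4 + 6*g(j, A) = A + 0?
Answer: -5468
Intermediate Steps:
g(j, A) = -2/3 + A/6 (g(j, A) = -2/3 + (A + 0)/6 = -2/3 + A/6)
v(H) = -2 (v(H) = 4*(-2/3 + (1/6)*1) = 4*(-2/3 + 1/6) = 4*(-1/2) = -2)
l = -5460 (l = 91*(-60) = -5460)
v(6)**3 + l = (-2)**3 - 5460 = -8 - 5460 = -5468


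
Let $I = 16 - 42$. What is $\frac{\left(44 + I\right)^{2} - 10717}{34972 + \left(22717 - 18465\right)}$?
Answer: $- \frac{10393}{39224} \approx -0.26497$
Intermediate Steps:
$I = -26$ ($I = 16 - 42 = -26$)
$\frac{\left(44 + I\right)^{2} - 10717}{34972 + \left(22717 - 18465\right)} = \frac{\left(44 - 26\right)^{2} - 10717}{34972 + \left(22717 - 18465\right)} = \frac{18^{2} - 10717}{34972 + \left(22717 - 18465\right)} = \frac{324 - 10717}{34972 + 4252} = - \frac{10393}{39224}$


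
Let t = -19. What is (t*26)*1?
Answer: -494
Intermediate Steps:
(t*26)*1 = -19*26*1 = -494*1 = -494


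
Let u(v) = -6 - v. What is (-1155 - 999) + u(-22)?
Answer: -2138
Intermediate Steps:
(-1155 - 999) + u(-22) = (-1155 - 999) + (-6 - 1*(-22)) = -2154 + (-6 + 22) = -2154 + 16 = -2138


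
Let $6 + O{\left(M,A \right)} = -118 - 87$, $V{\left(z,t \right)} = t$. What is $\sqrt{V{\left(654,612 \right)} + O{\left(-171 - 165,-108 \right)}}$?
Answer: $\sqrt{401} \approx 20.025$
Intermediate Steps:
$O{\left(M,A \right)} = -211$ ($O{\left(M,A \right)} = -6 - 205 = -211$)
$\sqrt{V{\left(654,612 \right)} + O{\left(-171 - 165,-108 \right)}} = \sqrt{612 - 211} = \sqrt{401}$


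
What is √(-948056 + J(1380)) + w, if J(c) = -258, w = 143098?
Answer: 143098 + I*√948314 ≈ 1.431e+5 + 973.81*I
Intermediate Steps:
√(-948056 + J(1380)) + w = √(-948056 - 258) + 143098 = √(-948314) + 143098 = I*√948314 + 143098 = 143098 + I*√948314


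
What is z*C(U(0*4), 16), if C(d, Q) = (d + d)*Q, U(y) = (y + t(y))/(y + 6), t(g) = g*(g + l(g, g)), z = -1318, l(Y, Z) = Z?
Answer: 0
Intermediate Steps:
t(g) = 2*g**2 (t(g) = g*(g + g) = g*(2*g) = 2*g**2)
U(y) = (y + 2*y**2)/(6 + y) (U(y) = (y + 2*y**2)/(y + 6) = (y + 2*y**2)/(6 + y))
C(d, Q) = 2*Q*d (C(d, Q) = (2*d)*Q = 2*Q*d)
z*C(U(0*4), 16) = -2636*16*(0*4)*(1 + 2*(0*4))/(6 + 0*4) = -2636*16*0*(1 + 2*0)/(6 + 0) = -2636*16*0*(1 + 0)/6 = -2636*16*0*(1/6)*1 = -2636*16*0 = -1318*0 = 0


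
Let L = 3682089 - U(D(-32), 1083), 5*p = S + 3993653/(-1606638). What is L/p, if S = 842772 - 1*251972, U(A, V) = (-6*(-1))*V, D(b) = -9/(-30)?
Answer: 29526720865290/949197736747 ≈ 31.107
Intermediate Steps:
D(b) = 3/10 (D(b) = -9*(-1/30) = 3/10)
U(A, V) = 6*V
S = 590800 (S = 842772 - 251972 = 590800)
p = 949197736747/8033190 (p = (590800 + 3993653/(-1606638))/5 = (590800 + 3993653*(-1/1606638))/5 = (590800 - 3993653/1606638)/5 = (⅕)*(949197736747/1606638) = 949197736747/8033190 ≈ 1.1816e+5)
L = 3675591 (L = 3682089 - 6*1083 = 3682089 - 1*6498 = 3682089 - 6498 = 3675591)
L/p = 3675591/(949197736747/8033190) = 3675591*(8033190/949197736747) = 29526720865290/949197736747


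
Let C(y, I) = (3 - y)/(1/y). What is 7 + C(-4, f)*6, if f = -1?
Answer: -161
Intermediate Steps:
C(y, I) = y*(3 - y) (C(y, I) = (3 - y)*y = y*(3 - y))
7 + C(-4, f)*6 = 7 - 4*(3 - 1*(-4))*6 = 7 - 4*(3 + 4)*6 = 7 - 4*7*6 = 7 - 28*6 = 7 - 168 = -161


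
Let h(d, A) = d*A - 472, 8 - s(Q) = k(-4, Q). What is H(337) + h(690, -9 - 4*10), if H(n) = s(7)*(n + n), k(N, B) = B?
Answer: -33608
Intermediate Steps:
s(Q) = 8 - Q
h(d, A) = -472 + A*d (h(d, A) = A*d - 472 = -472 + A*d)
H(n) = 2*n (H(n) = (8 - 1*7)*(n + n) = (8 - 7)*(2*n) = 1*(2*n) = 2*n)
H(337) + h(690, -9 - 4*10) = 2*337 + (-472 + (-9 - 4*10)*690) = 674 + (-472 + (-9 - 40)*690) = 674 + (-472 - 49*690) = 674 + (-472 - 33810) = 674 - 34282 = -33608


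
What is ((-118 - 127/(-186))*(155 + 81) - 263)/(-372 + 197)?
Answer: 2599337/16275 ≈ 159.71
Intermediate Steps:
((-118 - 127/(-186))*(155 + 81) - 263)/(-372 + 197) = ((-118 - 127*(-1/186))*236 - 263)/(-175) = ((-118 + 127/186)*236 - 263)*(-1/175) = (-21821/186*236 - 263)*(-1/175) = (-2574878/93 - 263)*(-1/175) = -2599337/93*(-1/175) = 2599337/16275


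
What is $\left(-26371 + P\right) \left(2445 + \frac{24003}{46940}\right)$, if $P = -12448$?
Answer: $- \frac{4456122410157}{46940} \approx -9.4932 \cdot 10^{7}$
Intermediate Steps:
$\left(-26371 + P\right) \left(2445 + \frac{24003}{46940}\right) = \left(-26371 - 12448\right) \left(2445 + \frac{24003}{46940}\right) = - 38819 \left(2445 + 24003 \cdot \frac{1}{46940}\right) = - 38819 \left(2445 + \frac{24003}{46940}\right) = \left(-38819\right) \frac{114792303}{46940} = - \frac{4456122410157}{46940}$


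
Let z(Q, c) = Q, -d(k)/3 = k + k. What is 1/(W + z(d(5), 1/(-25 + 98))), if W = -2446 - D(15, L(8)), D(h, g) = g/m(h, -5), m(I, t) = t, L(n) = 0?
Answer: -1/2476 ≈ -0.00040388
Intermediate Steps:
d(k) = -6*k (d(k) = -3*(k + k) = -6*k)
D(h, g) = -g/5 (D(h, g) = g/(-5) = g*(-⅕) = -g/5)
W = -2446 (W = -2446 - (-1)*0/5 = -2446 - 1*0 = -2446 + 0 = -2446)
1/(W + z(d(5), 1/(-25 + 98))) = 1/(-2446 - 6*5) = 1/(-2446 - 30) = 1/(-2476) = -1/2476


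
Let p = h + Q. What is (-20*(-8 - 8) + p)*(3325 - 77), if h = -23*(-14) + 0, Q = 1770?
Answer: 7834176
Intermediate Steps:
h = 322 (h = 322 + 0 = 322)
p = 2092 (p = 322 + 1770 = 2092)
(-20*(-8 - 8) + p)*(3325 - 77) = (-20*(-8 - 8) + 2092)*(3325 - 77) = (-20*(-16) + 2092)*3248 = (320 + 2092)*3248 = 2412*3248 = 7834176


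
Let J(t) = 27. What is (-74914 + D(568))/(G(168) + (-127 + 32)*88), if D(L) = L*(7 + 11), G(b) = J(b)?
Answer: 64690/8333 ≈ 7.7631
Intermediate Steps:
G(b) = 27
D(L) = 18*L (D(L) = L*18 = 18*L)
(-74914 + D(568))/(G(168) + (-127 + 32)*88) = (-74914 + 18*568)/(27 + (-127 + 32)*88) = (-74914 + 10224)/(27 - 95*88) = -64690/(27 - 8360) = -64690/(-8333) = -64690*(-1/8333) = 64690/8333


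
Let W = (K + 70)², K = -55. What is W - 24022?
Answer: -23797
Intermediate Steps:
W = 225 (W = (-55 + 70)² = 15² = 225)
W - 24022 = 225 - 24022 = -23797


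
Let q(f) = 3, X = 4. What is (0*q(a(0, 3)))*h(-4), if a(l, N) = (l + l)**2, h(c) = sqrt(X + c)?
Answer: 0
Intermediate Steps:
h(c) = sqrt(4 + c)
a(l, N) = 4*l**2 (a(l, N) = (2*l)**2 = 4*l**2)
(0*q(a(0, 3)))*h(-4) = (0*3)*sqrt(4 - 4) = 0*sqrt(0) = 0*0 = 0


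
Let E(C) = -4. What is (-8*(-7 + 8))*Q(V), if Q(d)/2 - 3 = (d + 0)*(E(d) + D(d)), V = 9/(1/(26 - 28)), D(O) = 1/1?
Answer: -912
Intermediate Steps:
D(O) = 1
V = -18 (V = 9/(1/(-2)) = 9/(-½) = 9*(-2) = -18)
Q(d) = 6 - 6*d (Q(d) = 6 + 2*((d + 0)*(-4 + 1)) = 6 + 2*(d*(-3)) = 6 + 2*(-3*d) = 6 - 6*d)
(-8*(-7 + 8))*Q(V) = (-8*(-7 + 8))*(6 - 6*(-18)) = (-8*1)*(6 + 108) = -8*114 = -912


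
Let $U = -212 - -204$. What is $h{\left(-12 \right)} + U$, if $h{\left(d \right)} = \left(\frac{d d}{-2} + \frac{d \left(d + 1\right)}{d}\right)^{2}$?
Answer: $6881$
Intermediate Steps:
$U = -8$ ($U = -212 + 204 = -8$)
$h{\left(d \right)} = \left(1 + d - \frac{d^{2}}{2}\right)^{2}$ ($h{\left(d \right)} = \left(d^{2} \left(- \frac{1}{2}\right) + \frac{d \left(1 + d\right)}{d}\right)^{2} = \left(- \frac{d^{2}}{2} + \left(1 + d\right)\right)^{2} = \left(1 + d - \frac{d^{2}}{2}\right)^{2}$)
$h{\left(-12 \right)} + U = \frac{\left(2 - \left(-12\right)^{2} + 2 \left(-12\right)\right)^{2}}{4} - 8 = \frac{\left(2 - 144 - 24\right)^{2}}{4} - 8 = \frac{\left(-166\right)^{2}}{4} - 8 = \frac{1}{4} \cdot 27556 - 8 = 6889 - 8 = 6881$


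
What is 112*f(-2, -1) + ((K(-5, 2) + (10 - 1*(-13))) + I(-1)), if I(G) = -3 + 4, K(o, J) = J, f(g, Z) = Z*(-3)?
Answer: 362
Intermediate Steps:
f(g, Z) = -3*Z
I(G) = 1
112*f(-2, -1) + ((K(-5, 2) + (10 - 1*(-13))) + I(-1)) = 112*(-3*(-1)) + ((2 + (10 - 1*(-13))) + 1) = 112*3 + ((2 + (10 + 13)) + 1) = 336 + ((2 + 23) + 1) = 336 + (25 + 1) = 336 + 26 = 362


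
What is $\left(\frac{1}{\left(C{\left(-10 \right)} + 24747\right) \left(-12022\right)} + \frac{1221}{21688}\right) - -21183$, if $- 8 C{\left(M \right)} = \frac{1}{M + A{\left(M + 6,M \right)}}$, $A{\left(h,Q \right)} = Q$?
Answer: $\frac{10934464115157914335}{516189163693928} \approx 21183.0$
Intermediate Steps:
$C{\left(M \right)} = - \frac{1}{16 M}$ ($C{\left(M \right)} = - \frac{1}{8 \left(M + M\right)} = - \frac{1}{8 \cdot 2 M} = - \frac{\frac{1}{2} \frac{1}{M}}{8} = - \frac{1}{16 M}$)
$\left(\frac{1}{\left(C{\left(-10 \right)} + 24747\right) \left(-12022\right)} + \frac{1221}{21688}\right) - -21183 = \left(\frac{1}{\left(- \frac{1}{16 \left(-10\right)} + 24747\right) \left(-12022\right)} + \frac{1221}{21688}\right) - -21183 = \left(\frac{1}{\left(- \frac{1}{16}\right) \left(- \frac{1}{10}\right) + 24747} \left(- \frac{1}{12022}\right) + 1221 \cdot \frac{1}{21688}\right) + 21183 = \left(\frac{1}{\frac{1}{160} + 24747} \left(- \frac{1}{12022}\right) + \frac{1221}{21688}\right) + 21183 = \left(\frac{1}{\frac{3959521}{160}} \left(- \frac{1}{12022}\right) + \frac{1221}{21688}\right) + 21183 = \left(\frac{160}{3959521} \left(- \frac{1}{12022}\right) + \frac{1221}{21688}\right) + 21183 = \left(- \frac{80}{23800680731} + \frac{1221}{21688}\right) + 21183 = \frac{29060629437511}{516189163693928} + 21183 = \frac{10934464115157914335}{516189163693928}$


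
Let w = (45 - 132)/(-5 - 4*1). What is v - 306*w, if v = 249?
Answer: -2709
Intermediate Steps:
w = 29/3 (w = -87/(-5 - 4) = -87/(-9) = -87*(-⅑) = 29/3 ≈ 9.6667)
v - 306*w = 249 - 306*29/3 = 249 - 2958 = -2709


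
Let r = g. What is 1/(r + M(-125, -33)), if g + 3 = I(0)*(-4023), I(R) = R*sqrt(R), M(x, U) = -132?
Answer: -1/135 ≈ -0.0074074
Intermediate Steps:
I(R) = R**(3/2)
g = -3 (g = -3 + 0**(3/2)*(-4023) = -3 + 0*(-4023) = -3 + 0 = -3)
r = -3
1/(r + M(-125, -33)) = 1/(-3 - 132) = 1/(-135) = -1/135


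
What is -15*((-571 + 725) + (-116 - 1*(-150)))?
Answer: -2820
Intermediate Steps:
-15*((-571 + 725) + (-116 - 1*(-150))) = -15*(154 + (-116 + 150)) = -15*(154 + 34) = -15*188 = -2820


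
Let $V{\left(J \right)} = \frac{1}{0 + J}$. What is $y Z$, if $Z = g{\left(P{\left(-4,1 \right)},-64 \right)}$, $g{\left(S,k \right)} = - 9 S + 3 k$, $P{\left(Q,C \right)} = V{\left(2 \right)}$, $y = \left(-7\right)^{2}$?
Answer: $- \frac{19257}{2} \approx -9628.5$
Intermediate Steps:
$y = 49$
$V{\left(J \right)} = \frac{1}{J}$
$P{\left(Q,C \right)} = \frac{1}{2}$
$Z = - \frac{393}{2}$ ($Z = \left(-9\right) \frac{1}{2} + 3 \left(-64\right) = - \frac{9}{2} - 192 = - \frac{393}{2} \approx -196.5$)
$y Z = 49 \left(- \frac{393}{2}\right) = - \frac{19257}{2}$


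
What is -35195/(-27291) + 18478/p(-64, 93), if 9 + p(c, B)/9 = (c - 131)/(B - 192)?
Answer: -306812131/1055252 ≈ -290.75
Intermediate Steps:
p(c, B) = -81 + 9*(-131 + c)/(-192 + B) (p(c, B) = -81 + 9*((c - 131)/(B - 192)) = -81 + 9*((-131 + c)/(-192 + B)) = -81 + 9*(-131 + c)/(-192 + B))
-35195/(-27291) + 18478/p(-64, 93) = -35195/(-27291) + 18478/((9*(1597 - 64 - 9*93)/(-192 + 93))) = -35195*(-1/27291) + 18478/((9*(1597 - 64 - 837)/(-99))) = 35195/27291 + 18478/((9*(-1/99)*696)) = 35195/27291 + 18478/(-696/11) = 35195/27291 + 18478*(-11/696) = 35195/27291 - 101629/348 = -306812131/1055252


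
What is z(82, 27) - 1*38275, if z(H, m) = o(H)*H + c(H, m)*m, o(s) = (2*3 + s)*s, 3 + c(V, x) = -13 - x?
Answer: 552276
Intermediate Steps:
c(V, x) = -16 - x (c(V, x) = -3 + (-13 - x) = -16 - x)
o(s) = s*(6 + s) (o(s) = (6 + s)*s = s*(6 + s))
z(H, m) = m*(-16 - m) + H**2*(6 + H) (z(H, m) = (H*(6 + H))*H + (-16 - m)*m = H**2*(6 + H) + m*(-16 - m) = m*(-16 - m) + H**2*(6 + H))
z(82, 27) - 1*38275 = (82**2*(6 + 82) - 1*27*(16 + 27)) - 1*38275 = (6724*88 - 1*27*43) - 38275 = (591712 - 1161) - 38275 = 590551 - 38275 = 552276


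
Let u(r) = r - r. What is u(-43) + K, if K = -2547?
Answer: -2547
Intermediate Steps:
u(r) = 0
u(-43) + K = 0 - 2547 = -2547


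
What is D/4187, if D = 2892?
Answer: 2892/4187 ≈ 0.69071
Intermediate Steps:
D/4187 = 2892/4187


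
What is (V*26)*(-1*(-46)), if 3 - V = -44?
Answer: 56212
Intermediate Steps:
V = 47 (V = 3 - 1*(-44) = 3 + 44 = 47)
(V*26)*(-1*(-46)) = (47*26)*(-1*(-46)) = 1222*46 = 56212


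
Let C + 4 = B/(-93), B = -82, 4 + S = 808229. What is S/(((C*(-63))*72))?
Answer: 5010995/87696 ≈ 57.141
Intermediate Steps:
S = 808225 (S = -4 + 808229 = 808225)
C = -290/93 (C = -4 - 82/(-93) = -4 - 82*(-1/93) = -4 + 82/93 = -290/93 ≈ -3.1183)
S/(((C*(-63))*72)) = 808225/((-290/93*(-63)*72)) = 808225/(((6090/31)*72)) = 808225/(438480/31) = 808225*(31/438480) = 5010995/87696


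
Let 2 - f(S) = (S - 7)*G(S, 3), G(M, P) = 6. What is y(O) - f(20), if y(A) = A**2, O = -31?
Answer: 1037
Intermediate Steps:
f(S) = 44 - 6*S (f(S) = 2 - (S - 7)*6 = 2 - (-7 + S)*6 = 2 - (-42 + 6*S) = 2 + (42 - 6*S) = 44 - 6*S)
y(O) - f(20) = (-31)**2 - (44 - 6*20) = 961 - (44 - 120) = 961 - 1*(-76) = 961 + 76 = 1037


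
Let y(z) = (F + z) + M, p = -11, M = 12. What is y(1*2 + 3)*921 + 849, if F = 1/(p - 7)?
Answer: 98729/6 ≈ 16455.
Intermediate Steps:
F = -1/18 (F = 1/(-11 - 7) = 1/(-18) = -1/18 ≈ -0.055556)
y(z) = 215/18 + z (y(z) = (-1/18 + z) + 12 = 215/18 + z)
y(1*2 + 3)*921 + 849 = (215/18 + (1*2 + 3))*921 + 849 = (215/18 + (2 + 3))*921 + 849 = (215/18 + 5)*921 + 849 = (305/18)*921 + 849 = 93635/6 + 849 = 98729/6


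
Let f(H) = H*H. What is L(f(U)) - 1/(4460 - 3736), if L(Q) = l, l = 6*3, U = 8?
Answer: 13031/724 ≈ 17.999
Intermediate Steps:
l = 18
f(H) = H**2
L(Q) = 18
L(f(U)) - 1/(4460 - 3736) = 18 - 1/(4460 - 3736) = 18 - 1/724 = 13031/724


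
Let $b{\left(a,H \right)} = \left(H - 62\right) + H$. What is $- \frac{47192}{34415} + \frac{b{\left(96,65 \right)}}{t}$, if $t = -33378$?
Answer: $- \frac{788757398}{574351935} \approx -1.3733$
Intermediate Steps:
$b{\left(a,H \right)} = -62 + 2 H$ ($b{\left(a,H \right)} = \left(-62 + H\right) + H = -62 + 2 H$)
$- \frac{47192}{34415} + \frac{b{\left(96,65 \right)}}{t} = - \frac{47192}{34415} + \frac{-62 + 2 \cdot 65}{-33378} = \left(-47192\right) \frac{1}{34415} + \left(-62 + 130\right) \left(- \frac{1}{33378}\right) = - \frac{47192}{34415} + 68 \left(- \frac{1}{33378}\right) = - \frac{47192}{34415} - \frac{34}{16689} = - \frac{788757398}{574351935}$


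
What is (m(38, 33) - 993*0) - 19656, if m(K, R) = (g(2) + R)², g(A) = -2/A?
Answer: -18632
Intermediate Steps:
m(K, R) = (-1 + R)² (m(K, R) = (-2/2 + R)² = (-2*½ + R)² = (-1 + R)²)
(m(38, 33) - 993*0) - 19656 = ((-1 + 33)² - 993*0) - 19656 = (32² + 0) - 19656 = (1024 + 0) - 19656 = 1024 - 19656 = -18632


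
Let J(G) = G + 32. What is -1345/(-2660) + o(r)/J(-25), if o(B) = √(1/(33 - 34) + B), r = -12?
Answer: 269/532 + I*√13/7 ≈ 0.50564 + 0.51508*I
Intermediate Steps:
J(G) = 32 + G
o(B) = √(-1 + B) (o(B) = √(1/(-1) + B) = √(-1 + B))
-1345/(-2660) + o(r)/J(-25) = -1345/(-2660) + √(-1 - 12)/(32 - 25) = -1345*(-1/2660) + √(-13)/7 = 269/532 + (I*√13)*(⅐) = 269/532 + I*√13/7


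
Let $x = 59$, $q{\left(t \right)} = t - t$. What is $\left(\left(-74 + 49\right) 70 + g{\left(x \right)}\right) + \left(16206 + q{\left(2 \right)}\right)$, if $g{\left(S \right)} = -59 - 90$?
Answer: $14307$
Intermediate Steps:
$q{\left(t \right)} = 0$
$g{\left(S \right)} = -149$
$\left(\left(-74 + 49\right) 70 + g{\left(x \right)}\right) + \left(16206 + q{\left(2 \right)}\right) = \left(\left(-74 + 49\right) 70 - 149\right) + \left(16206 + 0\right) = \left(\left(-25\right) 70 - 149\right) + 16206 = \left(-1750 - 149\right) + 16206 = -1899 + 16206 = 14307$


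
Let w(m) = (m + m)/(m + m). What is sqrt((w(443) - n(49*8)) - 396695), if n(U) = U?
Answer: 17*I*sqrt(1374) ≈ 630.15*I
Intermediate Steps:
w(m) = 1 (w(m) = (2*m)/((2*m)) = (2*m)*(1/(2*m)) = 1)
sqrt((w(443) - n(49*8)) - 396695) = sqrt((1 - 49*8) - 396695) = sqrt((1 - 1*392) - 396695) = sqrt((1 - 392) - 396695) = sqrt(-391 - 396695) = sqrt(-397086) = 17*I*sqrt(1374)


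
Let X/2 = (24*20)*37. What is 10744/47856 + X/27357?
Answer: 83073697/54549858 ≈ 1.5229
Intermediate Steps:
X = 35520 (X = 2*((24*20)*37) = 2*(480*37) = 2*17760 = 35520)
10744/47856 + X/27357 = 10744/47856 + 35520/27357 = 10744*(1/47856) + 35520*(1/27357) = 1343/5982 + 11840/9119 = 83073697/54549858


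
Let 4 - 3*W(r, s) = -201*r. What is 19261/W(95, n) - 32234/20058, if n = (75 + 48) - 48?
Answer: 271687124/191543871 ≈ 1.4184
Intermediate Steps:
n = 75 (n = 123 - 48 = 75)
W(r, s) = 4/3 + 67*r (W(r, s) = 4/3 - (-67)*r = 4/3 + 67*r)
19261/W(95, n) - 32234/20058 = 19261/(4/3 + 67*95) - 32234/20058 = 19261/(4/3 + 6365) - 32234*1/20058 = 19261/(19099/3) - 16117/10029 = 19261*(3/19099) - 16117/10029 = 57783/19099 - 16117/10029 = 271687124/191543871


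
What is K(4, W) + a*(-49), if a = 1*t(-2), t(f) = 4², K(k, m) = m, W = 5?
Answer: -779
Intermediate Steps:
t(f) = 16
a = 16 (a = 1*16 = 16)
K(4, W) + a*(-49) = 5 + 16*(-49) = 5 - 784 = -779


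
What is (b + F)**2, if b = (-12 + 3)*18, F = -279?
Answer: 194481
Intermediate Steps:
b = -162 (b = -9*18 = -162)
(b + F)**2 = (-162 - 279)**2 = (-441)**2 = 194481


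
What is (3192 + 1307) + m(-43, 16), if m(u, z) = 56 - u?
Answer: 4598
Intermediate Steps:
(3192 + 1307) + m(-43, 16) = (3192 + 1307) + (56 - 1*(-43)) = 4499 + (56 + 43) = 4499 + 99 = 4598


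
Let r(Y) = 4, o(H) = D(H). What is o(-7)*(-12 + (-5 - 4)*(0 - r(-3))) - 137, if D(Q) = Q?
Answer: -305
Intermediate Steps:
o(H) = H
o(-7)*(-12 + (-5 - 4)*(0 - r(-3))) - 137 = -7*(-12 + (-5 - 4)*(0 - 1*4)) - 137 = -7*(-12 - 9*(0 - 4)) - 137 = -7*(-12 - 9*(-4)) - 137 = -7*(-12 + 36) - 137 = -7*24 - 137 = -168 - 137 = -305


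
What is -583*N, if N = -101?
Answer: 58883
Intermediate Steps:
-583*N = -583*(-101) = 58883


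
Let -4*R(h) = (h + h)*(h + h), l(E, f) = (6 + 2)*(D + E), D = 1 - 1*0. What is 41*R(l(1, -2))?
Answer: -10496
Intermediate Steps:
D = 1 (D = 1 + 0 = 1)
l(E, f) = 8 + 8*E (l(E, f) = (6 + 2)*(1 + E) = 8*(1 + E) = 8 + 8*E)
R(h) = -h**2 (R(h) = -(h + h)*(h + h)/4 = -2*h*2*h/4 = -h**2)
41*R(l(1, -2)) = 41*(-(8 + 8*1)**2) = 41*(-(8 + 8)**2) = 41*(-1*16**2) = 41*(-1*256) = 41*(-256) = -10496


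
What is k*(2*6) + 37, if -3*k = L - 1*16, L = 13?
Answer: 49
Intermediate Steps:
k = 1 (k = -(13 - 1*16)/3 = -(13 - 16)/3 = -⅓*(-3) = 1)
k*(2*6) + 37 = 1*(2*6) + 37 = 1*12 + 37 = 12 + 37 = 49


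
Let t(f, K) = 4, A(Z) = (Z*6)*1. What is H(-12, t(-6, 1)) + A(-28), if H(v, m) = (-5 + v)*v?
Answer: 36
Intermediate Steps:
A(Z) = 6*Z (A(Z) = (6*Z)*1 = 6*Z)
H(v, m) = v*(-5 + v)
H(-12, t(-6, 1)) + A(-28) = -12*(-5 - 12) + 6*(-28) = -12*(-17) - 168 = 204 - 168 = 36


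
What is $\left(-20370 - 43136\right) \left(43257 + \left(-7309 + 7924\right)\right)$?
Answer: $-2786135232$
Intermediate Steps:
$\left(-20370 - 43136\right) \left(43257 + \left(-7309 + 7924\right)\right) = - 63506 \left(43257 + 615\right) = \left(-63506\right) 43872 = -2786135232$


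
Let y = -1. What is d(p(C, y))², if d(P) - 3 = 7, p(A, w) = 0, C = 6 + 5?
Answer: 100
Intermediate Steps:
C = 11
d(P) = 10 (d(P) = 3 + 7 = 10)
d(p(C, y))² = 10² = 100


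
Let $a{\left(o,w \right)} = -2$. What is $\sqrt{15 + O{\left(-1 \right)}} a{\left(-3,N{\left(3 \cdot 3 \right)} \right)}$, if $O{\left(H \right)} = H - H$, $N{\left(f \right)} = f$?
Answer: $- 2 \sqrt{15} \approx -7.746$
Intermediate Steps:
$O{\left(H \right)} = 0$
$\sqrt{15 + O{\left(-1 \right)}} a{\left(-3,N{\left(3 \cdot 3 \right)} \right)} = \sqrt{15 + 0} \left(-2\right) = \sqrt{15} \left(-2\right) = - 2 \sqrt{15}$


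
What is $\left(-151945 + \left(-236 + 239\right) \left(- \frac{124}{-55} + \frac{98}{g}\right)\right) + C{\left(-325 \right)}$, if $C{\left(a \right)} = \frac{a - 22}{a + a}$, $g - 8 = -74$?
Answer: $- \frac{1086386423}{7150} \approx -1.5194 \cdot 10^{5}$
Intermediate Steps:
$g = -66$ ($g = 8 - 74 = -66$)
$C{\left(a \right)} = \frac{-22 + a}{2 a}$
$\left(-151945 + \left(-236 + 239\right) \left(- \frac{124}{-55} + \frac{98}{g}\right)\right) + C{\left(-325 \right)} = \left(-151945 + \left(-236 + 239\right) \left(- \frac{124}{-55} + \frac{98}{-66}\right)\right) + \frac{-22 - 325}{2 \left(-325\right)} = \left(-151945 + 3 \left(\left(-124\right) \left(- \frac{1}{55}\right) + 98 \left(- \frac{1}{66}\right)\right)\right) + \frac{1}{2} \left(- \frac{1}{325}\right) \left(-347\right) = \left(-151945 + 3 \left(\frac{124}{55} - \frac{49}{33}\right)\right) + \frac{347}{650} = \left(-151945 + 3 \cdot \frac{127}{165}\right) + \frac{347}{650} = \left(-151945 + \frac{127}{55}\right) + \frac{347}{650} = - \frac{8356848}{55} + \frac{347}{650} = - \frac{1086386423}{7150}$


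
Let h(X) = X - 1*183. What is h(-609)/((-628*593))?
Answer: 198/93101 ≈ 0.0021267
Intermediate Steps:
h(X) = -183 + X (h(X) = X - 183 = -183 + X)
h(-609)/((-628*593)) = (-183 - 609)/((-628*593)) = -792/(-372404) = -792*(-1/372404) = 198/93101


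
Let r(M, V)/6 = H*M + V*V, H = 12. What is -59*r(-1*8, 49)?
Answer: -815970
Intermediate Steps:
r(M, V) = 6*V**2 + 72*M (r(M, V) = 6*(12*M + V*V) = 6*(12*M + V**2) = 6*(V**2 + 12*M) = 6*V**2 + 72*M)
-59*r(-1*8, 49) = -59*(6*49**2 + 72*(-1*8)) = -59*(6*2401 + 72*(-8)) = -59*(14406 - 576) = -59*13830 = -815970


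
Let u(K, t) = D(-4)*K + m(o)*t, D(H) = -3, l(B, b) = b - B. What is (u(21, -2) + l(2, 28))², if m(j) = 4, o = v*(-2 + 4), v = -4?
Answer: 2025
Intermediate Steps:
o = -8 (o = -4*(-2 + 4) = -4*2 = -8)
u(K, t) = -3*K + 4*t
(u(21, -2) + l(2, 28))² = ((-3*21 + 4*(-2)) + (28 - 1*2))² = ((-63 - 8) + (28 - 2))² = (-71 + 26)² = (-45)² = 2025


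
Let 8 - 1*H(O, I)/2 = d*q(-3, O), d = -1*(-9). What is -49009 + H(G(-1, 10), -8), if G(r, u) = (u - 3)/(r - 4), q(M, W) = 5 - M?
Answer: -49137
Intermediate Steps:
d = 9
G(r, u) = (-3 + u)/(-4 + r)
H(O, I) = -128 (H(O, I) = 16 - 18*(5 - 1*(-3)) = 16 - 18*(5 + 3) = 16 - 18*8 = 16 - 2*72 = 16 - 144 = -128)
-49009 + H(G(-1, 10), -8) = -49009 - 128 = -49137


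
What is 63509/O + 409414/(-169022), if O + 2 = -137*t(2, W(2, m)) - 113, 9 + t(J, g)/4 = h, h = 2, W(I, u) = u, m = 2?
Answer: 4605494352/314465431 ≈ 14.645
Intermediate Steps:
t(J, g) = -28 (t(J, g) = -36 + 4*2 = -36 + 8 = -28)
O = 3721 (O = -2 + (-137*(-28) - 113) = -2 + (3836 - 113) = -2 + 3723 = 3721)
63509/O + 409414/(-169022) = 63509/3721 + 409414/(-169022) = 63509*(1/3721) + 409414*(-1/169022) = 63509/3721 - 204707/84511 = 4605494352/314465431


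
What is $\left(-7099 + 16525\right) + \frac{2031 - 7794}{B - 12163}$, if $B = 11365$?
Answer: $\frac{2509237}{266} \approx 9433.2$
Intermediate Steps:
$\left(-7099 + 16525\right) + \frac{2031 - 7794}{B - 12163} = \left(-7099 + 16525\right) + \frac{2031 - 7794}{11365 - 12163} = 9426 - \frac{5763}{-798} = 9426 - - \frac{1921}{266} = 9426 + \frac{1921}{266} = \frac{2509237}{266}$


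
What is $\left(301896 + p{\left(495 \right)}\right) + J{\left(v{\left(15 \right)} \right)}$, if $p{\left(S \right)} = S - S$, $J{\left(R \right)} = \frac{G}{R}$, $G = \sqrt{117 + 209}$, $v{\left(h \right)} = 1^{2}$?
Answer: $301896 + \sqrt{326} \approx 3.0191 \cdot 10^{5}$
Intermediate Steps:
$v{\left(h \right)} = 1$
$G = \sqrt{326} \approx 18.055$
$J{\left(R \right)} = \frac{\sqrt{326}}{R}$
$p{\left(S \right)} = 0$
$\left(301896 + p{\left(495 \right)}\right) + J{\left(v{\left(15 \right)} \right)} = \left(301896 + 0\right) + \frac{\sqrt{326}}{1} = 301896 + \sqrt{326} \cdot 1 = 301896 + \sqrt{326}$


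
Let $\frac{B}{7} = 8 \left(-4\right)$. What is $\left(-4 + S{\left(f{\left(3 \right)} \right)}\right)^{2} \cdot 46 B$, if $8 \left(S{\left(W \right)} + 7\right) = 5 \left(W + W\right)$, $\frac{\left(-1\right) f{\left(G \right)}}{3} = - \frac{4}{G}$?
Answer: $-370944$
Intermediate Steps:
$f{\left(G \right)} = \frac{12}{G}$ ($f{\left(G \right)} = - 3 \left(- \frac{4}{G}\right) = \frac{12}{G}$)
$S{\left(W \right)} = -7 + \frac{5 W}{4}$ ($S{\left(W \right)} = -7 + \frac{5 \left(W + W\right)}{8} = -7 + \frac{5 \cdot 2 W}{8} = -7 + \frac{10 W}{8} = -7 + \frac{5 W}{4}$)
$B = -224$ ($B = 7 \cdot 8 \left(-4\right) = 7 \left(-32\right) = -224$)
$\left(-4 + S{\left(f{\left(3 \right)} \right)}\right)^{2} \cdot 46 B = \left(-4 - \left(7 - \frac{5 \cdot \frac{12}{3}}{4}\right)\right)^{2} \cdot 46 \left(-224\right) = \left(-4 - \left(7 - \frac{5 \cdot 12 \cdot \frac{1}{3}}{4}\right)\right)^{2} \cdot 46 \left(-224\right) = \left(-4 + \left(-7 + \frac{5}{4} \cdot 4\right)\right)^{2} \cdot 46 \left(-224\right) = \left(-4 + \left(-7 + 5\right)\right)^{2} \cdot 46 \left(-224\right) = \left(-4 - 2\right)^{2} \cdot 46 \left(-224\right) = \left(-6\right)^{2} \cdot 46 \left(-224\right) = 36 \cdot 46 \left(-224\right) = 1656 \left(-224\right) = -370944$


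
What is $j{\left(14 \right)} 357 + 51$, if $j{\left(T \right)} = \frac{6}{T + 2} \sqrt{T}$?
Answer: $51 + \frac{1071 \sqrt{14}}{8} \approx 551.91$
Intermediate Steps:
$j{\left(T \right)} = \frac{6 \sqrt{T}}{2 + T}$ ($j{\left(T \right)} = \frac{6}{2 + T} \sqrt{T} = \frac{6 \sqrt{T}}{2 + T}$)
$j{\left(14 \right)} 357 + 51 = \frac{6 \sqrt{14}}{2 + 14} \cdot 357 + 51 = \frac{6 \sqrt{14}}{16} \cdot 357 + 51 = 6 \sqrt{14} \cdot \frac{1}{16} \cdot 357 + 51 = \frac{3 \sqrt{14}}{8} \cdot 357 + 51 = \frac{1071 \sqrt{14}}{8} + 51 = 51 + \frac{1071 \sqrt{14}}{8}$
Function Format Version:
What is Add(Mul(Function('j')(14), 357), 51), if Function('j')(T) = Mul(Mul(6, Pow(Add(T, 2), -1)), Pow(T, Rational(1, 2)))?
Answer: Add(51, Mul(Rational(1071, 8), Pow(14, Rational(1, 2)))) ≈ 551.91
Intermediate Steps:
Function('j')(T) = Mul(6, Pow(T, Rational(1, 2)), Pow(Add(2, T), -1)) (Function('j')(T) = Mul(Mul(6, Pow(Add(2, T), -1)), Pow(T, Rational(1, 2))) = Mul(6, Pow(T, Rational(1, 2)), Pow(Add(2, T), -1)))
Add(Mul(Function('j')(14), 357), 51) = Add(Mul(Mul(6, Pow(14, Rational(1, 2)), Pow(Add(2, 14), -1)), 357), 51) = Add(Mul(Mul(6, Pow(14, Rational(1, 2)), Pow(16, -1)), 357), 51) = Add(Mul(Mul(6, Pow(14, Rational(1, 2)), Rational(1, 16)), 357), 51) = Add(Mul(Mul(Rational(3, 8), Pow(14, Rational(1, 2))), 357), 51) = Add(Mul(Rational(1071, 8), Pow(14, Rational(1, 2))), 51) = Add(51, Mul(Rational(1071, 8), Pow(14, Rational(1, 2))))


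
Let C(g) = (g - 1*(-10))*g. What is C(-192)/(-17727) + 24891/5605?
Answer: 4304941/1743155 ≈ 2.4696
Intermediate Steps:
C(g) = g*(10 + g) (C(g) = (g + 10)*g = (10 + g)*g = g*(10 + g))
C(-192)/(-17727) + 24891/5605 = -192*(10 - 192)/(-17727) + 24891/5605 = -192*(-182)*(-1/17727) + 24891*(1/5605) = 34944*(-1/17727) + 24891/5605 = -11648/5909 + 24891/5605 = 4304941/1743155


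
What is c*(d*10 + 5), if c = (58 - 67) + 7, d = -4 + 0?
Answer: 70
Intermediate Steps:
d = -4
c = -2 (c = -9 + 7 = -2)
c*(d*10 + 5) = -2*(-4*10 + 5) = -2*(-40 + 5) = -2*(-35) = 70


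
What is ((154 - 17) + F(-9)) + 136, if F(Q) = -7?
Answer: 266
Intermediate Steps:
((154 - 17) + F(-9)) + 136 = ((154 - 17) - 7) + 136 = (137 - 7) + 136 = 130 + 136 = 266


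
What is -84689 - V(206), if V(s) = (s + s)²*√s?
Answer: -84689 - 169744*√206 ≈ -2.5210e+6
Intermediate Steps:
V(s) = 4*s^(5/2) (V(s) = (2*s)²*√s = (4*s²)*√s = 4*s^(5/2))
-84689 - V(206) = -84689 - 4*206^(5/2) = -84689 - 4*42436*√206 = -84689 - 169744*√206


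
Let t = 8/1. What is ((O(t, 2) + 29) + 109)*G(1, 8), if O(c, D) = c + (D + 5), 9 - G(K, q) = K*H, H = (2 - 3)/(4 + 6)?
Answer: 13923/10 ≈ 1392.3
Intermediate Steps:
H = -⅒ (H = -1/10 = -1*⅒ = -⅒ ≈ -0.10000)
G(K, q) = 9 + K/10 (G(K, q) = 9 - K*(-1)/10 = 9 - (-1)*K/10 = 9 + K/10)
t = 8 (t = 8*1 = 8)
O(c, D) = 5 + D + c (O(c, D) = c + (5 + D) = 5 + D + c)
((O(t, 2) + 29) + 109)*G(1, 8) = (((5 + 2 + 8) + 29) + 109)*(9 + (⅒)*1) = ((15 + 29) + 109)*(9 + ⅒) = (44 + 109)*(91/10) = 153*(91/10) = 13923/10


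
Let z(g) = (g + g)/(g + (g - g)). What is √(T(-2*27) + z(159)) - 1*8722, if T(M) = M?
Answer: -8722 + 2*I*√13 ≈ -8722.0 + 7.2111*I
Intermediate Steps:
z(g) = 2 (z(g) = (2*g)/(g + 0) = (2*g)/g = 2)
√(T(-2*27) + z(159)) - 1*8722 = √(-2*27 + 2) - 1*8722 = √(-54 + 2) - 8722 = √(-52) - 8722 = 2*I*√13 - 8722 = -8722 + 2*I*√13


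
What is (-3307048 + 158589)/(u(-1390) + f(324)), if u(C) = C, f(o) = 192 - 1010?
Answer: 3148459/2208 ≈ 1425.9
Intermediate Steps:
f(o) = -818
(-3307048 + 158589)/(u(-1390) + f(324)) = (-3307048 + 158589)/(-1390 - 818) = -3148459/(-2208) = -3148459*(-1/2208) = 3148459/2208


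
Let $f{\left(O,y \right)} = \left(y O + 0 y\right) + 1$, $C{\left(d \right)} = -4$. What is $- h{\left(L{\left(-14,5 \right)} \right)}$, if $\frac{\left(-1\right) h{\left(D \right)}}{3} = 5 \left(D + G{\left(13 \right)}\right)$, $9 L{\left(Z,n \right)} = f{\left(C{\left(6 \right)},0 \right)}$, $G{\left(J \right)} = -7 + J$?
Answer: $\frac{275}{3} \approx 91.667$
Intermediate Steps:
$f{\left(O,y \right)} = 1 + O y$ ($f{\left(O,y \right)} = \left(O y + 0\right) + 1 = O y + 1 = 1 + O y$)
$L{\left(Z,n \right)} = \frac{1}{9}$ ($L{\left(Z,n \right)} = \frac{1 - 0}{9} = \frac{1 + 0}{9} = \frac{1}{9} \cdot 1 = \frac{1}{9}$)
$h{\left(D \right)} = -90 - 15 D$ ($h{\left(D \right)} = - 3 \cdot 5 \left(D + \left(-7 + 13\right)\right) = - 3 \cdot 5 \left(D + 6\right) = - 3 \cdot 5 \left(6 + D\right) = - 3 \left(30 + 5 D\right) = -90 - 15 D$)
$- h{\left(L{\left(-14,5 \right)} \right)} = - (-90 - \frac{5}{3}) = \left(-1\right) \left(- \frac{275}{3}\right) = \frac{275}{3}$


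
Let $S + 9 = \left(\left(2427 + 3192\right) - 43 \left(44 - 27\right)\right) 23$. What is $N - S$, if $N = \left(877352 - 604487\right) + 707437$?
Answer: $867887$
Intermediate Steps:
$N = 980302$ ($N = 272865 + 707437 = 980302$)
$S = 112415$ ($S = -9 + \left(\left(2427 + 3192\right) - 43 \left(44 - 27\right)\right) 23 = -9 + \left(5619 - 731\right) 23 = -9 + 4888 \cdot 23 = -9 + 112424 = 112415$)
$N - S = 980302 - 112415 = 867887$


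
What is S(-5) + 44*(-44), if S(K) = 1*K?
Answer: -1941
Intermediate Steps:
S(K) = K
S(-5) + 44*(-44) = -5 + 44*(-44) = -5 - 1936 = -1941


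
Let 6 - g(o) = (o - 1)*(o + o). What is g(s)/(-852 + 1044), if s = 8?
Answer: -53/96 ≈ -0.55208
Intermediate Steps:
g(o) = 6 - 2*o*(-1 + o) (g(o) = 6 - (o - 1)*(o + o) = 6 - (-1 + o)*2*o = 6 - 2*o*(-1 + o))
g(s)/(-852 + 1044) = (6 - 2*8² + 2*8)/(-852 + 1044) = (6 - 2*64 + 16)/192 = (6 - 128 + 16)/192 = (1/192)*(-106) = -53/96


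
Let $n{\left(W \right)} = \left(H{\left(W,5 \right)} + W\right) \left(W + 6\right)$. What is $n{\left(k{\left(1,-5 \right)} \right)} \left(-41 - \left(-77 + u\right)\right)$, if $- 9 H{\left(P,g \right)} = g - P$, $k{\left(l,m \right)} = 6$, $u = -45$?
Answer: $5940$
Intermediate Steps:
$H{\left(P,g \right)} = - \frac{g}{9} + \frac{P}{9}$ ($H{\left(P,g \right)} = - \frac{g - P}{9} = - \frac{g}{9} + \frac{P}{9}$)
$n{\left(W \right)} = \left(6 + W\right) \left(- \frac{5}{9} + \frac{10 W}{9}\right)$ ($n{\left(W \right)} = \left(\left(\left(- \frac{1}{9}\right) 5 + \frac{W}{9}\right) + W\right) \left(W + 6\right) = \left(\left(- \frac{5}{9} + \frac{W}{9}\right) + W\right) \left(6 + W\right) = \left(- \frac{5}{9} + \frac{10 W}{9}\right) \left(6 + W\right) = \left(6 + W\right) \left(- \frac{5}{9} + \frac{10 W}{9}\right)$)
$n{\left(k{\left(1,-5 \right)} \right)} \left(-41 - \left(-77 + u\right)\right) = \left(- \frac{10}{3} + \frac{10 \cdot 6^{2}}{9} + \frac{55}{9} \cdot 6\right) \left(-41 + \left(77 - -45\right)\right) = \left(- \frac{10}{3} + \frac{10}{9} \cdot 36 + \frac{110}{3}\right) \left(-41 + \left(77 + 45\right)\right) = \left(- \frac{10}{3} + 40 + \frac{110}{3}\right) \left(-41 + 122\right) = \frac{220}{3} \cdot 81 = 5940$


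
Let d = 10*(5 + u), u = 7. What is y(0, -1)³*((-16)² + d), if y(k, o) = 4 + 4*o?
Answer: 0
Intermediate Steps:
d = 120 (d = 10*(5 + 7) = 10*12 = 120)
y(0, -1)³*((-16)² + d) = (4 + 4*(-1))³*((-16)² + 120) = (4 - 4)³*(256 + 120) = 0³*376 = 0*376 = 0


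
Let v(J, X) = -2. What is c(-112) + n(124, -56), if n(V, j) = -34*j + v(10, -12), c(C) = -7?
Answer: 1895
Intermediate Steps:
n(V, j) = -2 - 34*j (n(V, j) = -34*j - 2 = -2 - 34*j)
c(-112) + n(124, -56) = -7 + (-2 - 34*(-56)) = -7 + (-2 + 1904) = -7 + 1902 = 1895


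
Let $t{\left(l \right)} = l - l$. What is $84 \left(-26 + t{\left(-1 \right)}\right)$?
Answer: $-2184$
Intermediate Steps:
$t{\left(l \right)} = 0$
$84 \left(-26 + t{\left(-1 \right)}\right) = 84 \left(-26 + 0\right) = 84 \left(-26\right) = -2184$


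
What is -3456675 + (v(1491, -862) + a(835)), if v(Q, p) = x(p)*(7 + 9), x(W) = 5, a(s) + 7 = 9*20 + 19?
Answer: -3456403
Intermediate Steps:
a(s) = 192 (a(s) = -7 + (9*20 + 19) = -7 + (180 + 19) = -7 + 199 = 192)
v(Q, p) = 80 (v(Q, p) = 5*(7 + 9) = 5*16 = 80)
-3456675 + (v(1491, -862) + a(835)) = -3456675 + (80 + 192) = -3456675 + 272 = -3456403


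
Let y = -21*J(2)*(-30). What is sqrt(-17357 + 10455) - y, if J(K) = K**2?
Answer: -2520 + I*sqrt(6902) ≈ -2520.0 + 83.078*I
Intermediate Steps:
y = 2520 (y = -21*2**2*(-30) = -21*4*(-30) = -84*(-30) = 2520)
sqrt(-17357 + 10455) - y = sqrt(-17357 + 10455) - 1*2520 = sqrt(-6902) - 2520 = I*sqrt(6902) - 2520 = -2520 + I*sqrt(6902)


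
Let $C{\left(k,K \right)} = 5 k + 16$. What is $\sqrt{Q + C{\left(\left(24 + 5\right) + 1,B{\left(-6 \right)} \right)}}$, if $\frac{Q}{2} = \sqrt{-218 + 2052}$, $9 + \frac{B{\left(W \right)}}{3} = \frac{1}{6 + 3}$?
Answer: $\sqrt{166 + 2 \sqrt{1834}} \approx 15.863$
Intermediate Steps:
$B{\left(W \right)} = - \frac{80}{3}$ ($B{\left(W \right)} = -27 + \frac{3}{6 + 3} = -27 + \frac{3}{9} = -27 + 3 \cdot \frac{1}{9} = -27 + \frac{1}{3} = - \frac{80}{3}$)
$C{\left(k,K \right)} = 16 + 5 k$
$Q = 2 \sqrt{1834}$ ($Q = 2 \sqrt{-218 + 2052} = 2 \sqrt{1834} \approx 85.65$)
$\sqrt{Q + C{\left(\left(24 + 5\right) + 1,B{\left(-6 \right)} \right)}} = \sqrt{2 \sqrt{1834} + \left(16 + 5 \left(\left(24 + 5\right) + 1\right)\right)} = \sqrt{2 \sqrt{1834} + \left(16 + 5 \left(29 + 1\right)\right)} = \sqrt{2 \sqrt{1834} + \left(16 + 5 \cdot 30\right)} = \sqrt{2 \sqrt{1834} + \left(16 + 150\right)} = \sqrt{2 \sqrt{1834} + 166} = \sqrt{166 + 2 \sqrt{1834}}$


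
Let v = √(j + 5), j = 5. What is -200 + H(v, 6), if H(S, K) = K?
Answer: -194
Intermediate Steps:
v = √10 (v = √(5 + 5) = √10 ≈ 3.1623)
-200 + H(v, 6) = -200 + 6 = -194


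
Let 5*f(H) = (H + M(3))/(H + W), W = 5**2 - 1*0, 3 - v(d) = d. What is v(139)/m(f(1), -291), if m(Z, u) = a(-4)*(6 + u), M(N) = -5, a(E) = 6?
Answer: 68/855 ≈ 0.079532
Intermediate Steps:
v(d) = 3 - d
W = 25 (W = 25 + 0 = 25)
f(H) = (-5 + H)/(5*(25 + H)) (f(H) = ((H - 5)/(H + 25))/5 = ((-5 + H)/(25 + H))/5 = (-5 + H)/(5*(25 + H)))
m(Z, u) = 36 + 6*u (m(Z, u) = 6*(6 + u) = 36 + 6*u)
v(139)/m(f(1), -291) = (3 - 1*139)/(36 + 6*(-291)) = (3 - 139)/(36 - 1746) = -136/(-1710) = -136*(-1/1710) = 68/855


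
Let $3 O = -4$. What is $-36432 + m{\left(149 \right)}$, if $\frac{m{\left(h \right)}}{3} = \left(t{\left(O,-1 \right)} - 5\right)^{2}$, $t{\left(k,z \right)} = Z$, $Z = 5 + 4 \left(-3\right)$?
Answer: $-36000$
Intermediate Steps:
$O = - \frac{4}{3}$ ($O = \frac{1}{3} \left(-4\right) = - \frac{4}{3} \approx -1.3333$)
$Z = -7$ ($Z = 5 - 12 = -7$)
$t{\left(k,z \right)} = -7$
$m{\left(h \right)} = 432$ ($m{\left(h \right)} = 3 \left(-7 - 5\right)^{2} = 3 \left(-12\right)^{2} = 3 \cdot 144 = 432$)
$-36432 + m{\left(149 \right)} = -36432 + 432 = -36000$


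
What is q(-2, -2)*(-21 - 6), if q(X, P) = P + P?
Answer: 108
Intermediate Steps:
q(X, P) = 2*P
q(-2, -2)*(-21 - 6) = (2*(-2))*(-21 - 6) = -4*(-27) = 108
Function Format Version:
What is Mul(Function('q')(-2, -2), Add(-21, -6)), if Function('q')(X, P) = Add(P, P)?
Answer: 108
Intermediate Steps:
Function('q')(X, P) = Mul(2, P)
Mul(Function('q')(-2, -2), Add(-21, -6)) = Mul(Mul(2, -2), Add(-21, -6)) = Mul(-4, -27) = 108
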